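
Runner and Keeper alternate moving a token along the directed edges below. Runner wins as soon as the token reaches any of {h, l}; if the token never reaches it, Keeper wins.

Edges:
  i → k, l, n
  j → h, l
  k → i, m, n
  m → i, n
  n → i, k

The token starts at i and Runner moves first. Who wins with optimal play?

Runner

Track states (vertex, player-to-move).
A0 = {(h,Runner), (h,Keeper), (l,Runner), (l,Keeper)}
A1: add {(i,Runner), (j,Runner), (j,Keeper)}.
(i,Runner) ∈ A1 ⇒ Runner forces the target.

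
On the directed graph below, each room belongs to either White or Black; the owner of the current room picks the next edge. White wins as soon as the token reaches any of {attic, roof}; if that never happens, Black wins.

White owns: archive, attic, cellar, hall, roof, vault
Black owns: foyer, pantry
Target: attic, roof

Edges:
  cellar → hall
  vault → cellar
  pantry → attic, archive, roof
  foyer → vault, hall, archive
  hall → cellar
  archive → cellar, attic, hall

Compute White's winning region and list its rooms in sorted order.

A0 = {attic, roof}
A1: add {archive} — archive (White) has archive→attic.
A2: add {pantry} — pantry (Black): all of {attic, archive, roof} already in.
A3 = A2; e.g. cellar (White) has no edge into A2. Fixed point.
White's winning region = {archive, attic, pantry, roof}.

archive, attic, pantry, roof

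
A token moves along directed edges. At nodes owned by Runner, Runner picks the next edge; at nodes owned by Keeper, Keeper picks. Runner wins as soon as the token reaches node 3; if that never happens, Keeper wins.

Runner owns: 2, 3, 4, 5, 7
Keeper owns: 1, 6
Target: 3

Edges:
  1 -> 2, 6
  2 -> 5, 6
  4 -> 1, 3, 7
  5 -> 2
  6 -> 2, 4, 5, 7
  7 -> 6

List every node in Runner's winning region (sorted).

3, 4

A0 = {3}
A1: add {4} — 4 (Runner) has 4→3.
A2 = A1; e.g. 1 (Keeper) can still go to 2. Fixed point.
Runner's winning region = {3, 4}.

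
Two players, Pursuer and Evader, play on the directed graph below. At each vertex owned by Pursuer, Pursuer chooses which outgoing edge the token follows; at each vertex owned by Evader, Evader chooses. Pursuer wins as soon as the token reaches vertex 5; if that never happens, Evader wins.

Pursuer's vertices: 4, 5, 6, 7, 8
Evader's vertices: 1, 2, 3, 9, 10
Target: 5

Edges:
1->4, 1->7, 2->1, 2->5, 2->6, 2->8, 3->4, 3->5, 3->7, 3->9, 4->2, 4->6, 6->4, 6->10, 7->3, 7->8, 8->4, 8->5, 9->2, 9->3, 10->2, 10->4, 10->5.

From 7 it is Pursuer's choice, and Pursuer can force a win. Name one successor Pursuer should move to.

A0 = {5}
A1: add {8} — 8 (Pursuer) has 8→5.
A2: add {7} — 7 (Pursuer) has 7→8.
A3 = A2; e.g. 1 (Evader) can still go to 4. Fixed point.
From 7, successor 8 is in the attractor (rank 1); the other successor 3 is not.

8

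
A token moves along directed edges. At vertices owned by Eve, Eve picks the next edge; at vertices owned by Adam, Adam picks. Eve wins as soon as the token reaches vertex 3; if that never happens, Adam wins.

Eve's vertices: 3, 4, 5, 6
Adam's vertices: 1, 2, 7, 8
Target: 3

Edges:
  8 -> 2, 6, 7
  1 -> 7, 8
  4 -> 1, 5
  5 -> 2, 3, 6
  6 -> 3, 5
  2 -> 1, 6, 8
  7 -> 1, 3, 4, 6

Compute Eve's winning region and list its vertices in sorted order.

A0 = {3}
A1: add {5, 6} — 5 (Eve) has 5→3; 6 (Eve) has 6→3.
A2: add {4} — 4 (Eve) has 4→5.
A3 = A2; e.g. 1 (Adam) can still go to 7. Fixed point.
Eve's winning region = {3, 4, 5, 6}.

3, 4, 5, 6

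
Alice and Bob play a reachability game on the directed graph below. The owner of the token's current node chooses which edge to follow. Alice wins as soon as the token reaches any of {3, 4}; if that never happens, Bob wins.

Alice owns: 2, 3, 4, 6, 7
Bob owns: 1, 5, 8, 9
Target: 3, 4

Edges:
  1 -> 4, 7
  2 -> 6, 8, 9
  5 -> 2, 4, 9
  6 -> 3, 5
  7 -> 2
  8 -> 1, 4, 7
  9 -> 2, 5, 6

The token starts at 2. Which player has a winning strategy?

A0 = {3, 4}
A1: add {6} — 6 (Alice) has 6→3.
A2: add {2} — 2 (Alice) has 2→6.
2 ∈ A2, so Alice can force the target.

Alice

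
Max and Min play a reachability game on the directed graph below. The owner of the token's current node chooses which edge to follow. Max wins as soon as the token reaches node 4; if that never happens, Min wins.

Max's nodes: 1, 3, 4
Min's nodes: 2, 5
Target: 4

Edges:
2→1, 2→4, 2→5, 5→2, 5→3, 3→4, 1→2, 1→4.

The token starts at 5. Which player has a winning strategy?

Min

A0 = {4}
A1: add {1, 3} — 1 (Max) has 1→4; 3 (Max) has 3→4.
A2 = A1; e.g. 2 (Min) can still go to 5. Fixed point.
5 never enters the attractor, so Min can avoid the target forever.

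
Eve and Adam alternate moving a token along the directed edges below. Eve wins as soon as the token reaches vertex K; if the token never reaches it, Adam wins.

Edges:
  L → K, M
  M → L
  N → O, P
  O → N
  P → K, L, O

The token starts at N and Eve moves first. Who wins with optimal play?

Adam

Track states (vertex, player-to-move).
A0 = {(K,Eve), (K,Adam)}
A1: add {(L,Eve), (P,Eve)}.
A2: add {(M,Adam)}.
A3 = A2; e.g. (L,Adam) stays out. (N,Eve) never enters ⇒ Adam avoids the target.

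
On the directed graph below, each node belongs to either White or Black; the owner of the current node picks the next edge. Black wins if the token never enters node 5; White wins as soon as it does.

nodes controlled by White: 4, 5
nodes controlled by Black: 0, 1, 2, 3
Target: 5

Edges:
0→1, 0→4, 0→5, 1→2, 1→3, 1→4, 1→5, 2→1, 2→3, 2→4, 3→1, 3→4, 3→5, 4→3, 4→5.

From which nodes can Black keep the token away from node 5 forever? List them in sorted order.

0, 1, 2, 3

A0 = {5}
A1: add {4} — 4 (White) has 4→5.
A2 = A1; e.g. 0 (Black) can still go to 1. Fixed point.
White's attractor = {4, 5}; Black avoids the target exactly from the complement.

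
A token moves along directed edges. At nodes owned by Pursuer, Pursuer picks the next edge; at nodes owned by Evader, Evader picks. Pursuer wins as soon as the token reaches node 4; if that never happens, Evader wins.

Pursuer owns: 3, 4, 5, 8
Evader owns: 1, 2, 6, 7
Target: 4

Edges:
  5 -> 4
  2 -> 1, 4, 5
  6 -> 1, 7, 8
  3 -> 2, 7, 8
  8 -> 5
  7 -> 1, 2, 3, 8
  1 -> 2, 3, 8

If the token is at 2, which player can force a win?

Evader

A0 = {4}
A1: add {5} — 5 (Pursuer) has 5→4.
A2: add {8} — 8 (Pursuer) has 8→5.
A3: add {3} — 3 (Pursuer) has 3→8.
A4 = A3; e.g. 1 (Evader) can still go to 2. Fixed point.
2 never enters the attractor, so Evader can avoid the target forever.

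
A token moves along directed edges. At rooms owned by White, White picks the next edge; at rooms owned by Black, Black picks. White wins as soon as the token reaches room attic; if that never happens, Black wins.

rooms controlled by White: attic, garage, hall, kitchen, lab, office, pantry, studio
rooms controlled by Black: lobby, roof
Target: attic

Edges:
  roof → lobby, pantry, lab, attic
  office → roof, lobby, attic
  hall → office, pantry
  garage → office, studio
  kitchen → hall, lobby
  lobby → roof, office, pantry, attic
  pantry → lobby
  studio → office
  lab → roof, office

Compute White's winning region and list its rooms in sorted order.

A0 = {attic}
A1: add {office} — office (White) has office→attic.
A2: add {garage, hall, lab, studio} — hall (White) has hall→office; garage (White) has garage→office; studio (White) has studio→office; lab (White) has lab→office.
A3: add {kitchen} — kitchen (White) has kitchen→hall.
A4 = A3; e.g. roof (Black) can still go to lobby. Fixed point.
White's winning region = {attic, garage, hall, kitchen, lab, office, studio}.

attic, garage, hall, kitchen, lab, office, studio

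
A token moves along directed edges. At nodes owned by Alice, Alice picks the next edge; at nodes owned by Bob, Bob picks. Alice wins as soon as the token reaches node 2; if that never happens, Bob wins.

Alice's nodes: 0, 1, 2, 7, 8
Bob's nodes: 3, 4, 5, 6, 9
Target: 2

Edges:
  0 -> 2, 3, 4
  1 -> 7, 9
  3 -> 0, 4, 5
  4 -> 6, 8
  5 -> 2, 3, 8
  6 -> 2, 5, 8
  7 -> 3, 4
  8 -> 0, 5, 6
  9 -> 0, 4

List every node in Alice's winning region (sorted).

0, 2, 8

A0 = {2}
A1: add {0} — 0 (Alice) has 0→2.
A2: add {8} — 8 (Alice) has 8→0.
A3 = A2; e.g. 1 (Alice) has no edge into A2. Fixed point.
Alice's winning region = {0, 2, 8}.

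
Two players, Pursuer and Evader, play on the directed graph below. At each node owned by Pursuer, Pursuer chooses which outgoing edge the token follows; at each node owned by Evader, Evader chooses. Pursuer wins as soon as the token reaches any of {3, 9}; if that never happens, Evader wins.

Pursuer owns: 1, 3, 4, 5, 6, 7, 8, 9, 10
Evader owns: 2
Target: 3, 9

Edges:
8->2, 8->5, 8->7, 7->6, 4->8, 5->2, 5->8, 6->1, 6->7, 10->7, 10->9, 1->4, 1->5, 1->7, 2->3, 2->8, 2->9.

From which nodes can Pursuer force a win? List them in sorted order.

3, 9, 10

A0 = {3, 9}
A1: add {10} — 10 (Pursuer) has 10→9.
A2 = A1; e.g. 1 (Pursuer) has no edge into A1. Fixed point.
Pursuer's winning region = {3, 9, 10}.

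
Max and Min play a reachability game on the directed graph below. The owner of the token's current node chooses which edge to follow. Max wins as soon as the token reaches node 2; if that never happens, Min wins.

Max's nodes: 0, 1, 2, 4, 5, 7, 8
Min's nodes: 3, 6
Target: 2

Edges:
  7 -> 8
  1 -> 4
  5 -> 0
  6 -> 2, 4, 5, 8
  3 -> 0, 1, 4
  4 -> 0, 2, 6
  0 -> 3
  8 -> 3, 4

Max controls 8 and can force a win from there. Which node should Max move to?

4

A0 = {2}
A1: add {4} — 4 (Max) has 4→2.
A2: add {1, 8} — 1 (Max) has 1→4; 8 (Max) has 8→4.
A3: add {7} — 7 (Max) has 7→8.
A4 = A3; e.g. 0 (Max) has no edge into A3. Fixed point.
From 8, successor 4 is in the attractor (rank 1); the other successor 3 is not.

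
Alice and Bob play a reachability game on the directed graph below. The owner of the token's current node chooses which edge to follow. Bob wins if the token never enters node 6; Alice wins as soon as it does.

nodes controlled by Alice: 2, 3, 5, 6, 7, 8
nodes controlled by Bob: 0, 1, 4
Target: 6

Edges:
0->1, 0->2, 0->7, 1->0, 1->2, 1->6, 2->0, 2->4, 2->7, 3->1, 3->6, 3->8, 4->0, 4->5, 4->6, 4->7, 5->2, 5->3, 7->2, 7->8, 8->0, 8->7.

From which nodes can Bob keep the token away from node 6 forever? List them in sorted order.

A0 = {6}
A1: add {3} — 3 (Alice) has 3→6.
A2: add {5} — 5 (Alice) has 5→3.
A3 = A2; e.g. 0 (Bob) can still go to 1. Fixed point.
Alice's attractor = {3, 5, 6}; Bob avoids the target exactly from the complement.

0, 1, 2, 4, 7, 8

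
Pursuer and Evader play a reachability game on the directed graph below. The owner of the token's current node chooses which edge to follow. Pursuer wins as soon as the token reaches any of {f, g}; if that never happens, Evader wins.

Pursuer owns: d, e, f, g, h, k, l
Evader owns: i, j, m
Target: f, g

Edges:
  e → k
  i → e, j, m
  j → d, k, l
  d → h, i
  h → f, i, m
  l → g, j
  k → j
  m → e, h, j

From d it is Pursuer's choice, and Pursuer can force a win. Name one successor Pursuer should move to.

A0 = {f, g}
A1: add {h, l} — h (Pursuer) has h→f; l (Pursuer) has l→g.
A2: add {d} — d (Pursuer) has d→h.
A3 = A2; e.g. e (Pursuer) has no edge into A2. Fixed point.
From d, successor h is in the attractor (rank 1); the other successor i is not.

h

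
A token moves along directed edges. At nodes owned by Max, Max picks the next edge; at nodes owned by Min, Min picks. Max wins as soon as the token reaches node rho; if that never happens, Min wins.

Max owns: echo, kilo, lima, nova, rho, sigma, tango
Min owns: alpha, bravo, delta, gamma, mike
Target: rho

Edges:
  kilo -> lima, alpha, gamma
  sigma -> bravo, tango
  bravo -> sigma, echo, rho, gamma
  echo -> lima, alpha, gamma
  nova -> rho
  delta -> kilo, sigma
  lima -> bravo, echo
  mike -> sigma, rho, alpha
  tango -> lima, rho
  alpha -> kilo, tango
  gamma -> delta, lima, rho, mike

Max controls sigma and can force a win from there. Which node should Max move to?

A0 = {rho}
A1: add {nova, tango} — nova (Max) has nova→rho; tango (Max) has tango→rho.
A2: add {sigma} — sigma (Max) has sigma→tango.
A3 = A2; e.g. kilo (Max) has no edge into A2. Fixed point.
From sigma, successor tango is in the attractor (rank 1); the other successor bravo is not.

tango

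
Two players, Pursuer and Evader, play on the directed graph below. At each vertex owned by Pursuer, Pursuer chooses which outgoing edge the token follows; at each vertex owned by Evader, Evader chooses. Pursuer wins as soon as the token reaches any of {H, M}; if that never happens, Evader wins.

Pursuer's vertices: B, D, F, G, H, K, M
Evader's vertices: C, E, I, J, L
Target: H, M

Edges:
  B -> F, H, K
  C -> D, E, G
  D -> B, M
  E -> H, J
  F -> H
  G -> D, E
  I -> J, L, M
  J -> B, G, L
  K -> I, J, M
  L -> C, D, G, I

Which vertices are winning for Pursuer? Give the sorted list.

B, D, F, G, H, K, M

A0 = {H, M}
A1: add {B, D, F, K} — B (Pursuer) has B→H; D (Pursuer) has D→M; F (Pursuer) has F→H; K (Pursuer) has K→M.
A2: add {G} — G (Pursuer) has G→D.
A3 = A2; e.g. C (Evader) can still go to E. Fixed point.
Pursuer's winning region = {B, D, F, G, H, K, M}.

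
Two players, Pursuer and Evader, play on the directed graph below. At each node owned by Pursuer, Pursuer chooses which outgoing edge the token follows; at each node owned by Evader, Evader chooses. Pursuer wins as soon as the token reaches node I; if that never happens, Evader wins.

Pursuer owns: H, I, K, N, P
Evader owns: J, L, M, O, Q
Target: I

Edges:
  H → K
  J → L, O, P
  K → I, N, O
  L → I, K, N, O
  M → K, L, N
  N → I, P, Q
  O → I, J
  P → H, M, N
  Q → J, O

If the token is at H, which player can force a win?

A0 = {I}
A1: add {K, N} — K (Pursuer) has K→I; N (Pursuer) has N→I.
A2: add {H, P} — H (Pursuer) has H→K; P (Pursuer) has P→N.
A3 = A2; e.g. J (Evader) can still go to L. Fixed point.
H ∈ A2, so Pursuer can force the target.

Pursuer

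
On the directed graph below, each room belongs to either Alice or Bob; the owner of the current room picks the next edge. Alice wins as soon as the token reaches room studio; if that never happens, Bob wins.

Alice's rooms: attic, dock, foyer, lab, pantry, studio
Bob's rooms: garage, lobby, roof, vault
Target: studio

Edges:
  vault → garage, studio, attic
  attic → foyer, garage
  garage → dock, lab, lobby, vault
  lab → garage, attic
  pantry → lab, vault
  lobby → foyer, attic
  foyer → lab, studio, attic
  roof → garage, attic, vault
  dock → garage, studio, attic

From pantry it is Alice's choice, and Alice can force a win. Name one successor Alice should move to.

lab

A0 = {studio}
A1: add {dock, foyer} — foyer (Alice) has foyer→studio; dock (Alice) has dock→studio.
A2: add {attic} — attic (Alice) has attic→foyer.
A3: add {lab, lobby} — lab (Alice) has lab→attic; lobby (Bob): all of {foyer, attic} already in.
A4: add {pantry} — pantry (Alice) has pantry→lab.
A5 = A4; e.g. garage (Bob) can still go to vault. Fixed point.
From pantry, successor lab is in the attractor (rank 3); the other successor vault is not.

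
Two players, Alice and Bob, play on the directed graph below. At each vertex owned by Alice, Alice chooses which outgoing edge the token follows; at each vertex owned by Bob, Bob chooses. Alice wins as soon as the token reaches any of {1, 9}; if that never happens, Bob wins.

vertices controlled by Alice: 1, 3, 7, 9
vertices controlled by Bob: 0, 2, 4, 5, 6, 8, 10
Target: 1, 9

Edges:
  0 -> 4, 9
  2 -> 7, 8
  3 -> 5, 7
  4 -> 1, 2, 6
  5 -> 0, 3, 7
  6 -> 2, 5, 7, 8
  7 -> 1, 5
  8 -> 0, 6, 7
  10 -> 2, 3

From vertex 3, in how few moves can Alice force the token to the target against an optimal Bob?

2

A0 = {1, 9}
A1: add {7} — 7 (Alice) has 7→1.
A2: add {3} — 3 (Alice) has 3→7.
A3 = A2; e.g. 0 (Bob) can still go to 4. Fixed point.
3 enters the attractor at level 2, so Alice can force the target in 2 moves from there.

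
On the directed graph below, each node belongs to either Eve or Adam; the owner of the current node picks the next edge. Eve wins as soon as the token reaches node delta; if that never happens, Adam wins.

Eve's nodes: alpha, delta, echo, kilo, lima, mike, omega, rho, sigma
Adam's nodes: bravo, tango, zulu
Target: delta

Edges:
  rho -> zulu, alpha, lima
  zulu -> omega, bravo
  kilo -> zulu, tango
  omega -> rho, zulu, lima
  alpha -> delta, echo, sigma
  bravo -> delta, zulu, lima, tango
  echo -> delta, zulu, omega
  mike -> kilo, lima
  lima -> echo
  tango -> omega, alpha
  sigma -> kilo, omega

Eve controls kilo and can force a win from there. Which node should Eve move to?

tango

A0 = {delta}
A1: add {alpha, echo} — alpha (Eve) has alpha→delta; echo (Eve) has echo→delta.
A2: add {lima, rho} — rho (Eve) has rho→alpha; lima (Eve) has lima→echo.
A3: add {mike, omega} — omega (Eve) has omega→rho; mike (Eve) has mike→lima.
A4: add {sigma, tango} — tango (Adam): all of {omega, alpha} already in; sigma (Eve) has sigma→omega.
A5: add {kilo} — kilo (Eve) has kilo→tango.
A6 = A5; e.g. zulu (Adam) can still go to bravo. Fixed point.
From kilo, successor tango is in the attractor (rank 4); the other successor zulu is not.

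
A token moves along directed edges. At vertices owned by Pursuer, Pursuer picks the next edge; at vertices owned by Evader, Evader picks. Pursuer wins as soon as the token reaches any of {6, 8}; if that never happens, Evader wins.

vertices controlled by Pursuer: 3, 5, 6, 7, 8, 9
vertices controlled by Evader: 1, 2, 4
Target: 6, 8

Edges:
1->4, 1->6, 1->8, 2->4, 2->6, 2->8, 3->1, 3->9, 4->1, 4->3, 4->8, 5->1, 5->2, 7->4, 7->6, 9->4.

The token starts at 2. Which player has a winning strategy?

A0 = {6, 8}
A1: add {7} — 7 (Pursuer) has 7→6.
A2 = A1; e.g. 1 (Evader) can still go to 4. Fixed point.
2 never enters the attractor, so Evader can avoid the target forever.

Evader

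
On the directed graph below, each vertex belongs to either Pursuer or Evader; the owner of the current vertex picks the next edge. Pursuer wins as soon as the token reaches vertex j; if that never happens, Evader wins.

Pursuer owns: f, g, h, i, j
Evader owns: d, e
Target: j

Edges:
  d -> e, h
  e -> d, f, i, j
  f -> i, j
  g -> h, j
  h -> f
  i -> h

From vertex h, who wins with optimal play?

A0 = {j}
A1: add {f, g} — f (Pursuer) has f→j; g (Pursuer) has g→j.
A2: add {h} — h (Pursuer) has h→f.
h ∈ A2, so Pursuer can force the target.

Pursuer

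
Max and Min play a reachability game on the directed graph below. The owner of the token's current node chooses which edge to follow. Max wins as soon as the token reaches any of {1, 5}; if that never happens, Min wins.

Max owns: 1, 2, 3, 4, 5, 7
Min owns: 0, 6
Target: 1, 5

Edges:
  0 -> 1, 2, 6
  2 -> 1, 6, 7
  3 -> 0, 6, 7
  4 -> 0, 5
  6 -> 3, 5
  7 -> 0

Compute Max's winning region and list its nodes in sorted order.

1, 2, 4, 5

A0 = {1, 5}
A1: add {2, 4} — 2 (Max) has 2→1; 4 (Max) has 4→5.
A2 = A1; e.g. 0 (Min) can still go to 6. Fixed point.
Max's winning region = {1, 2, 4, 5}.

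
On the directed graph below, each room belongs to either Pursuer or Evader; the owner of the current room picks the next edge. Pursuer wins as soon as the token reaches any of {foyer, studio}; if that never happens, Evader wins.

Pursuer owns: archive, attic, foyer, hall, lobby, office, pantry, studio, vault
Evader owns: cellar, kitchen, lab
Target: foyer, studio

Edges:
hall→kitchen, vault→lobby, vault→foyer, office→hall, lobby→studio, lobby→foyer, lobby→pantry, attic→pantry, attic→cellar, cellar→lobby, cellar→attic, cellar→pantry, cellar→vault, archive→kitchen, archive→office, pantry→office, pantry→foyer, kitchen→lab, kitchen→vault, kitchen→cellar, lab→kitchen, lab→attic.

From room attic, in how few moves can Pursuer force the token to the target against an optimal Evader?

A0 = {foyer, studio}
A1: add {lobby, pantry, vault} — lobby (Pursuer) has lobby→studio; pantry (Pursuer) has pantry→foyer; vault (Pursuer) has vault→foyer.
A2: add {attic} — attic (Pursuer) has attic→pantry.
attic enters the attractor at level 2, so Pursuer can force the target in 2 moves from there.

2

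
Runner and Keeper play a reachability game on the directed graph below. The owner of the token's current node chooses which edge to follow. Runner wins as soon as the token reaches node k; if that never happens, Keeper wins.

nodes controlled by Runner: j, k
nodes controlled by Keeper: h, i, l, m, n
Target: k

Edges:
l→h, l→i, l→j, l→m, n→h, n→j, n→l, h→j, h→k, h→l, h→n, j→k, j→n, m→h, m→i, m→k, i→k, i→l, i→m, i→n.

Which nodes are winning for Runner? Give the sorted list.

A0 = {k}
A1: add {j} — j (Runner) has j→k.
A2 = A1; e.g. h (Keeper) can still go to l. Fixed point.
Runner's winning region = {j, k}.

j, k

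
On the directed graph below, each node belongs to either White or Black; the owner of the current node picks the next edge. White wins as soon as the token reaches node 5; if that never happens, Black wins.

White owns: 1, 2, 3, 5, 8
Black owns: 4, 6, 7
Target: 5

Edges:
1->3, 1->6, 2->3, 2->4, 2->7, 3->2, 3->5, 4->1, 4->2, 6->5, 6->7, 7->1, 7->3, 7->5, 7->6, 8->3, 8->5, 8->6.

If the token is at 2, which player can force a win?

White

A0 = {5}
A1: add {3, 8} — 3 (White) has 3→5; 8 (White) has 8→5.
A2: add {1, 2} — 1 (White) has 1→3; 2 (White) has 2→3.
2 ∈ A2, so White can force the target.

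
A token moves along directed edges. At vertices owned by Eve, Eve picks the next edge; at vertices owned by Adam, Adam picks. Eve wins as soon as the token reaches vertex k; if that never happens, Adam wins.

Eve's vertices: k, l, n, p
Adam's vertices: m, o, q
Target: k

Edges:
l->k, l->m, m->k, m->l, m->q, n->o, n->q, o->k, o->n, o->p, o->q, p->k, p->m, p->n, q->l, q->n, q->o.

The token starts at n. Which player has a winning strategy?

Adam

A0 = {k}
A1: add {l, p} — l (Eve) has l→k; p (Eve) has p→k.
A2 = A1; e.g. m (Adam) can still go to q. Fixed point.
n never enters the attractor, so Adam can avoid the target forever.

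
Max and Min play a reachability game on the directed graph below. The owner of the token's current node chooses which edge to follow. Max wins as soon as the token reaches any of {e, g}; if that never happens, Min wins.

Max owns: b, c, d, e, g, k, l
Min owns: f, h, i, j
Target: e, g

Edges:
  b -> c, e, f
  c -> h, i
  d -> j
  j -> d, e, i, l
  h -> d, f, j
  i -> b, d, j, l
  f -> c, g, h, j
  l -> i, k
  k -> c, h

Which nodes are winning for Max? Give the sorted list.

b, e, g

A0 = {e, g}
A1: add {b} — b (Max) has b→e.
A2 = A1; e.g. c (Max) has no edge into A1. Fixed point.
Max's winning region = {b, e, g}.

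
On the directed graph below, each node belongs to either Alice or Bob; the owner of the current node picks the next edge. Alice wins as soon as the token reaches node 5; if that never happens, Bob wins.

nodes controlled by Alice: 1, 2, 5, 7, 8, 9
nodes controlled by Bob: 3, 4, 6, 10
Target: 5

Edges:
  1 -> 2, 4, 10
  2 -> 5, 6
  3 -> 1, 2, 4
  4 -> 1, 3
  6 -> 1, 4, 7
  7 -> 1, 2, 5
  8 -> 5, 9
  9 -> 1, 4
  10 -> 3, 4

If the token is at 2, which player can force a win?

Alice

A0 = {5}
A1: add {2, 7, 8} — 2 (Alice) has 2→5; 7 (Alice) has 7→5; 8 (Alice) has 8→5.
2 ∈ A1, so Alice can force the target.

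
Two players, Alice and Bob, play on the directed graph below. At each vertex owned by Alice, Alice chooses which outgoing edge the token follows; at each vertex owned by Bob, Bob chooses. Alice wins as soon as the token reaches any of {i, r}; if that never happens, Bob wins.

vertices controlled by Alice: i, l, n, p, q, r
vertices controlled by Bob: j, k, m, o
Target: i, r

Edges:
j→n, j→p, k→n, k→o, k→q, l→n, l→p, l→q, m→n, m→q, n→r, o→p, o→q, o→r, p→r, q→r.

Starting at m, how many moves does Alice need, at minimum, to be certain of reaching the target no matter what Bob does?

2

A0 = {i, r}
A1: add {n, p, q} — n (Alice) has n→r; p (Alice) has p→r; q (Alice) has q→r.
A2: add {j, l, m, o} — j (Bob): all of {n, p} already in; l (Alice) has l→n; m (Bob): all of {n, q} already in; o (Bob): all of {p, q, r} already in.
m enters the attractor at level 2, so Alice can force the target in 2 moves from there.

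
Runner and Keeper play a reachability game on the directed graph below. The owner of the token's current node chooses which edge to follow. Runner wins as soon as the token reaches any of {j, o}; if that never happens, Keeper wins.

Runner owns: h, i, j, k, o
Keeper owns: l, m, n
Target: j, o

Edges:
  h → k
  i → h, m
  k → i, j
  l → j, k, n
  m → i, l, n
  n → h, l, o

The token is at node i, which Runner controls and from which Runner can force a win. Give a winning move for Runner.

h

A0 = {j, o}
A1: add {k} — k (Runner) has k→j.
A2: add {h} — h (Runner) has h→k.
A3: add {i} — i (Runner) has i→h.
A4 = A3; e.g. l (Keeper) can still go to n. Fixed point.
From i, successor h is in the attractor (rank 2); the other successor m is not.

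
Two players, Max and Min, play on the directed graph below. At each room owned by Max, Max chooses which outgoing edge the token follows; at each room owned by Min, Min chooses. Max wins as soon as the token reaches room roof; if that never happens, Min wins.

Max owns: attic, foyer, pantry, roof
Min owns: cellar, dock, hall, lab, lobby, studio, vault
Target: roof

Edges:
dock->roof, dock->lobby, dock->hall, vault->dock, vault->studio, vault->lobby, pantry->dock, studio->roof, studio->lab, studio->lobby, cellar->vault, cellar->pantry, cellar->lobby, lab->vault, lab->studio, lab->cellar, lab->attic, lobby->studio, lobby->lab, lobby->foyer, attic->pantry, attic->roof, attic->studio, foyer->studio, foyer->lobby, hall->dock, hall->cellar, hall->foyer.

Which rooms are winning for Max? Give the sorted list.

A0 = {roof}
A1: add {attic} — attic (Max) has attic→roof.
A2 = A1; e.g. dock (Min) can still go to lobby. Fixed point.
Max's winning region = {attic, roof}.

attic, roof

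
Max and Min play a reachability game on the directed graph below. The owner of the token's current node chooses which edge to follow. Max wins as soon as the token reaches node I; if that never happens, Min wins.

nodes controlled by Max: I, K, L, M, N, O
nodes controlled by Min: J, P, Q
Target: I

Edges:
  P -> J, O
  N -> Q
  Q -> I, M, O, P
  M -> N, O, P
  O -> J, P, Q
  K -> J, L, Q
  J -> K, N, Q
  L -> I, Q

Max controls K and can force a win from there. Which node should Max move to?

L

A0 = {I}
A1: add {L} — L (Max) has L→I.
A2: add {K} — K (Max) has K→L.
A3 = A2; e.g. J (Min) can still go to N. Fixed point.
From K, successor L is in the attractor (rank 1); the other successors J, Q are not.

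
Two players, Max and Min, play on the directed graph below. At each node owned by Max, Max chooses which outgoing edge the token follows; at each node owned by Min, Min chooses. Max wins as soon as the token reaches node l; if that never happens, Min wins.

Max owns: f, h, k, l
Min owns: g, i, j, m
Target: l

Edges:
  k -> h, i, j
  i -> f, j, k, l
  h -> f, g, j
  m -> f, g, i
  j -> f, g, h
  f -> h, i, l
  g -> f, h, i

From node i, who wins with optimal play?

Min

A0 = {l}
A1: add {f} — f (Max) has f→l.
A2: add {h} — h (Max) has h→f.
A3: add {k} — k (Max) has k→h.
A4 = A3; e.g. g (Min) can still go to i. Fixed point.
i never enters the attractor, so Min can avoid the target forever.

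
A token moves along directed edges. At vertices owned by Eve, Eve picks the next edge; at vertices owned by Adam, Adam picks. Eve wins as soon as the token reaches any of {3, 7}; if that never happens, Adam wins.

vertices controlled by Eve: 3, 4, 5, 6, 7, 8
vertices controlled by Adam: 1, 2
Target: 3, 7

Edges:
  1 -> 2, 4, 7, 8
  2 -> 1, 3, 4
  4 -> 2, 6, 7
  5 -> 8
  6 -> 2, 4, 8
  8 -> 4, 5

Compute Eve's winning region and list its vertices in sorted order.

A0 = {3, 7}
A1: add {4} — 4 (Eve) has 4→7.
A2: add {6, 8} — 6 (Eve) has 6→4; 8 (Eve) has 8→4.
A3: add {5} — 5 (Eve) has 5→8.
A4 = A3; e.g. 1 (Adam) can still go to 2. Fixed point.
Eve's winning region = {3, 4, 5, 6, 7, 8}.

3, 4, 5, 6, 7, 8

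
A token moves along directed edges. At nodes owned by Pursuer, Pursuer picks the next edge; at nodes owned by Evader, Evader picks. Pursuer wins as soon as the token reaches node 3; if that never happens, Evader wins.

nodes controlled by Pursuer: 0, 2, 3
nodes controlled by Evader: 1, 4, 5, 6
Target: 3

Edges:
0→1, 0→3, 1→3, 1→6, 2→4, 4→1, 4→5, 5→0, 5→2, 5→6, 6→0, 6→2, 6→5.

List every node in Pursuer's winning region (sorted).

0, 3

A0 = {3}
A1: add {0} — 0 (Pursuer) has 0→3.
A2 = A1; e.g. 1 (Evader) can still go to 6. Fixed point.
Pursuer's winning region = {0, 3}.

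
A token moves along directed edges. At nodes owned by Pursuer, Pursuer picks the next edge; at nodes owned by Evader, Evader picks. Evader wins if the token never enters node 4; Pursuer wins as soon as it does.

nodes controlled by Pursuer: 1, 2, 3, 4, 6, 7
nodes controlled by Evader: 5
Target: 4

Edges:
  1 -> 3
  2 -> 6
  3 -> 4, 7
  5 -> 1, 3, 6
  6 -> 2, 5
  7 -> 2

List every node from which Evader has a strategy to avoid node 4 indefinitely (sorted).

A0 = {4}
A1: add {3} — 3 (Pursuer) has 3→4.
A2: add {1} — 1 (Pursuer) has 1→3.
A3 = A2; e.g. 2 (Pursuer) has no edge into A2. Fixed point.
Pursuer's attractor = {1, 3, 4}; Evader avoids the target exactly from the complement.

2, 5, 6, 7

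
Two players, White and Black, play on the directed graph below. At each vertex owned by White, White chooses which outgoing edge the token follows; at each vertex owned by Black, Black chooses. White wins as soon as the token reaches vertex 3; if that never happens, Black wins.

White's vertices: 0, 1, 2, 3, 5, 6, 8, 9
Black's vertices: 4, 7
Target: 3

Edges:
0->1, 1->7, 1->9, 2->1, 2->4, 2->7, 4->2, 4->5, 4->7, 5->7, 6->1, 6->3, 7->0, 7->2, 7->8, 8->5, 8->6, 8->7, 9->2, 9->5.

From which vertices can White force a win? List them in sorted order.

3, 6, 8

A0 = {3}
A1: add {6} — 6 (White) has 6→3.
A2: add {8} — 8 (White) has 8→6.
A3 = A2; e.g. 0 (White) has no edge into A2. Fixed point.
White's winning region = {3, 6, 8}.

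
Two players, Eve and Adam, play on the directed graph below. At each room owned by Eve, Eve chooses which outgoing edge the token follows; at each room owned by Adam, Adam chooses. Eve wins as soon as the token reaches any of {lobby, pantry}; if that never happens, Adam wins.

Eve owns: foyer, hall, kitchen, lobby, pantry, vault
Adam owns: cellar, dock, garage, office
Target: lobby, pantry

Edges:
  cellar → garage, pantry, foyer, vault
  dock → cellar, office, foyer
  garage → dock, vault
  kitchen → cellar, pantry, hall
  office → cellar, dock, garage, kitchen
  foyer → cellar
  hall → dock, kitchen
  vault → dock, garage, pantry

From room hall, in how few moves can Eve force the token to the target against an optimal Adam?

2

A0 = {lobby, pantry}
A1: add {kitchen, vault} — kitchen (Eve) has kitchen→pantry; vault (Eve) has vault→pantry.
A2: add {hall} — hall (Eve) has hall→kitchen.
A3 = A2; e.g. cellar (Adam) can still go to garage. Fixed point.
hall enters the attractor at level 2, so Eve can force the target in 2 moves from there.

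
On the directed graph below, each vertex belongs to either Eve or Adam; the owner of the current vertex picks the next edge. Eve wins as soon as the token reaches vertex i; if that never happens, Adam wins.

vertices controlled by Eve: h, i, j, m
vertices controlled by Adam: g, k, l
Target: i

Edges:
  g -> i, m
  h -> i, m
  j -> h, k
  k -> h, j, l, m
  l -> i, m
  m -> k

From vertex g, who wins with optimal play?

Adam

A0 = {i}
A1: add {h} — h (Eve) has h→i.
A2: add {j} — j (Eve) has j→h.
A3 = A2; e.g. g (Adam) can still go to m. Fixed point.
g never enters the attractor, so Adam can avoid the target forever.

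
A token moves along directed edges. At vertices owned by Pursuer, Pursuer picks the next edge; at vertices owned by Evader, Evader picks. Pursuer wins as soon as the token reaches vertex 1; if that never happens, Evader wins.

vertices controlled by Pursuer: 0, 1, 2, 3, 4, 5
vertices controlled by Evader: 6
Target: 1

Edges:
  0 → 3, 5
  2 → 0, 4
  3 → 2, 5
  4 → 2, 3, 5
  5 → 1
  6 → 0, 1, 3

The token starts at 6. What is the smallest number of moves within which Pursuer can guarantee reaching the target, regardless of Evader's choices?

3

A0 = {1}
A1: add {5} — 5 (Pursuer) has 5→1.
A2: add {0, 3, 4} — 0 (Pursuer) has 0→5; 3 (Pursuer) has 3→5; 4 (Pursuer) has 4→5.
A3: add {2, 6} — 2 (Pursuer) has 2→0; 6 (Evader): all of {0, 1, 3} already in.
A3 = all vertices. Fixed point.
6 enters the attractor at level 3, so Pursuer can force the target in 3 moves from there.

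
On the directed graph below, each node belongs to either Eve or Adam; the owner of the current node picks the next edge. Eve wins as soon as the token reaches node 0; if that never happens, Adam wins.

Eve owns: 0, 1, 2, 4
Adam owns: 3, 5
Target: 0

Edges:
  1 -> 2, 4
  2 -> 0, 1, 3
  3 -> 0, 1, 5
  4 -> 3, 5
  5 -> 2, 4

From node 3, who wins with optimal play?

Adam

A0 = {0}
A1: add {2} — 2 (Eve) has 2→0.
A2: add {1} — 1 (Eve) has 1→2.
A3 = A2; e.g. 3 (Adam) can still go to 5. Fixed point.
3 never enters the attractor, so Adam can avoid the target forever.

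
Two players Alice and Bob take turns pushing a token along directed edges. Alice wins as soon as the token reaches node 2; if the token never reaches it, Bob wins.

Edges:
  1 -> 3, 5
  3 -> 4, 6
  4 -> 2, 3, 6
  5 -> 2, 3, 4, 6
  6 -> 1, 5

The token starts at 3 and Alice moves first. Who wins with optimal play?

Bob

Track states (vertex, player-to-move).
A0 = {(2,Alice), (2,Bob)}
A1: add {(4,Alice), (5,Alice)}.
A2 = A1; e.g. (1,Alice) stays out. (3,Alice) never enters ⇒ Bob avoids the target.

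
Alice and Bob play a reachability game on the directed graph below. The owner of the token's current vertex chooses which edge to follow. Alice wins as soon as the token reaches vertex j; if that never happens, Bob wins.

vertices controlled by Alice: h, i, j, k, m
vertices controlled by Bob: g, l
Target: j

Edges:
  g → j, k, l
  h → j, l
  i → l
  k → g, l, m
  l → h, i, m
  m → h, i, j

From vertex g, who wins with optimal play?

A0 = {j}
A1: add {h, m} — h (Alice) has h→j; m (Alice) has m→j.
A2: add {k} — k (Alice) has k→m.
A3 = A2; e.g. g (Bob) can still go to l. Fixed point.
g never enters the attractor, so Bob can avoid the target forever.

Bob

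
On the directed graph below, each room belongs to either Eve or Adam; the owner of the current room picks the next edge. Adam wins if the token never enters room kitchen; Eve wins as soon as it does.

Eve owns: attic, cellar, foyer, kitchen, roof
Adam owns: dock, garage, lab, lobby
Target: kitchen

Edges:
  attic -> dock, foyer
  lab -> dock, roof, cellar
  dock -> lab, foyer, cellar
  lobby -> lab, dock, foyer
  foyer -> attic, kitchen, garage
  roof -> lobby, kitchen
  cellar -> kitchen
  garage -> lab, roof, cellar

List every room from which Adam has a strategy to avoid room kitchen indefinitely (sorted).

dock, garage, lab, lobby

A0 = {kitchen}
A1: add {cellar, foyer, roof} — foyer (Eve) has foyer→kitchen; roof (Eve) has roof→kitchen; cellar (Eve) has cellar→kitchen.
A2: add {attic} — attic (Eve) has attic→foyer.
A3 = A2; e.g. lab (Adam) can still go to dock. Fixed point.
Eve's attractor = {attic, cellar, foyer, kitchen, roof}; Adam avoids the target exactly from the complement.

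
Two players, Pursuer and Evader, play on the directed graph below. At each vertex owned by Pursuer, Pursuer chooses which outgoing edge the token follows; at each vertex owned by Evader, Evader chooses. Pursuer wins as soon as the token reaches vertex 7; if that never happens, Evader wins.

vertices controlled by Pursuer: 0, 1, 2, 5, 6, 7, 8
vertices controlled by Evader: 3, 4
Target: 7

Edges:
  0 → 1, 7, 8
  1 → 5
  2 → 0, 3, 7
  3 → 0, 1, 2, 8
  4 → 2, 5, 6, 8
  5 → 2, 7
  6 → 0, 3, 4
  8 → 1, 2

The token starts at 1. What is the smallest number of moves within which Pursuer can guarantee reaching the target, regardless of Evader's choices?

A0 = {7}
A1: add {0, 2, 5} — 0 (Pursuer) has 0→7; 2 (Pursuer) has 2→7; 5 (Pursuer) has 5→7.
A2: add {1, 6, 8} — 1 (Pursuer) has 1→5; 6 (Pursuer) has 6→0; 8 (Pursuer) has 8→2.
1 enters the attractor at level 2, so Pursuer can force the target in 2 moves from there.

2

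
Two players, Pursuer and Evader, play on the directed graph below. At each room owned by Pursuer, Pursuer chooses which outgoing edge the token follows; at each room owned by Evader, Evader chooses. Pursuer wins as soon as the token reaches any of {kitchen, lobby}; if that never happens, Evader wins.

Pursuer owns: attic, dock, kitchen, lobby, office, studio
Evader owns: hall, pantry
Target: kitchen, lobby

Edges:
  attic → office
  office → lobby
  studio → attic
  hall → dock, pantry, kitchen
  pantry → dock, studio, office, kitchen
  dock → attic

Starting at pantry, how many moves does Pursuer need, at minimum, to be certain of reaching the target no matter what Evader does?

4

A0 = {kitchen, lobby}
A1: add {office} — office (Pursuer) has office→lobby.
A2: add {attic} — attic (Pursuer) has attic→office.
A3: add {dock, studio} — dock (Pursuer) has dock→attic; studio (Pursuer) has studio→attic.
A4: add {pantry} — pantry (Evader): all of {dock, studio, office, kitchen} already in.
pantry enters the attractor at level 4, so Pursuer can force the target in 4 moves from there.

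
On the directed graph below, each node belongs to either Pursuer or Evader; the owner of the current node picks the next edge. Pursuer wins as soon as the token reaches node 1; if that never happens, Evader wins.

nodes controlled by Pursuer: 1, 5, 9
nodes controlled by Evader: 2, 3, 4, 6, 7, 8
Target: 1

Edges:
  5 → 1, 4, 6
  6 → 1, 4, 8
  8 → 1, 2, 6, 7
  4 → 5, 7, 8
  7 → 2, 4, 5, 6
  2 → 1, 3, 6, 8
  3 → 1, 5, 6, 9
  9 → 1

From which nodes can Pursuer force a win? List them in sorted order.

1, 5, 9

A0 = {1}
A1: add {5, 9} — 5 (Pursuer) has 5→1; 9 (Pursuer) has 9→1.
A2 = A1; e.g. 2 (Evader) can still go to 3. Fixed point.
Pursuer's winning region = {1, 5, 9}.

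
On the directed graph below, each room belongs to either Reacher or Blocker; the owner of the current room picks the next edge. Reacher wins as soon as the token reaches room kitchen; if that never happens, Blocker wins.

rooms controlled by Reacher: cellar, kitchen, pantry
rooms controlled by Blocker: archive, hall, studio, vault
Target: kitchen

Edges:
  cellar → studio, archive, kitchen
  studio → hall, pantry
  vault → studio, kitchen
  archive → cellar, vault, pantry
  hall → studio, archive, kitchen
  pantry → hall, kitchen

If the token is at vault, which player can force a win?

A0 = {kitchen}
A1: add {cellar, pantry} — cellar (Reacher) has cellar→kitchen; pantry (Reacher) has pantry→kitchen.
A2 = A1; e.g. studio (Blocker) can still go to hall. Fixed point.
vault never enters the attractor, so Blocker can avoid the target forever.

Blocker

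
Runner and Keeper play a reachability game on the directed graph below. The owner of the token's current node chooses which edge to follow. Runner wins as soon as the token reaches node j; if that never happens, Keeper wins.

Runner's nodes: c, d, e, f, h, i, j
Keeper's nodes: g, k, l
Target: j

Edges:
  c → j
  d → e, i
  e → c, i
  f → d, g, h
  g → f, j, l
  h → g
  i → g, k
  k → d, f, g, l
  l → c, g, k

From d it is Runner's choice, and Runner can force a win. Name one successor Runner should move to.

e

A0 = {j}
A1: add {c} — c (Runner) has c→j.
A2: add {e} — e (Runner) has e→c.
A3: add {d} — d (Runner) has d→e.
A4: add {f} — f (Runner) has f→d.
A5 = A4; e.g. g (Keeper) can still go to l. Fixed point.
From d, successor e is in the attractor (rank 2); the other successor i is not.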